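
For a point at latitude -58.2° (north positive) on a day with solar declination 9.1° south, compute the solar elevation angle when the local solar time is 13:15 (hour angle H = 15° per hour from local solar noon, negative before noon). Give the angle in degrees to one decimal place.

Hour angle H = 15° × (13.25 − 12) = 18.75°.
cos θ_z = sin φ sin δ + cos φ cos δ cos H = (-0.8499)(-0.1582) + (0.5270)(0.9874)(0.9469) = 0.6272.
θ_z = arccos(0.6272) = 51.16°, so the elevation is 90° − 51.16° = 38.84°.

38.8°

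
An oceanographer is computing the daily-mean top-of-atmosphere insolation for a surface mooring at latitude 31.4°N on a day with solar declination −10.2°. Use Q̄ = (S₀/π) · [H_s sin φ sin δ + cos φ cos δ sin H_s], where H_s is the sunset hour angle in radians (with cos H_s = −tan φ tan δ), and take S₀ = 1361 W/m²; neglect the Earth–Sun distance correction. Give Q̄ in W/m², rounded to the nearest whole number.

The sunset hour angle satisfies cos H_s = −tan φ tan δ = 0.1098, giving H_s = 83.70°. In radians, H_s = 1.4608.
H_s sin φ sin δ = 1.4608 × 0.5210 × -0.1771 = -0.1348.
cos φ cos δ sin H_s = 0.8536 × 0.9842 × 0.9940 = 0.8351.
Q̄ = (1361/π) × (-0.1348 + 0.8351) = 433.22 × 0.7003 = 303.38 W/m².

303 W/m²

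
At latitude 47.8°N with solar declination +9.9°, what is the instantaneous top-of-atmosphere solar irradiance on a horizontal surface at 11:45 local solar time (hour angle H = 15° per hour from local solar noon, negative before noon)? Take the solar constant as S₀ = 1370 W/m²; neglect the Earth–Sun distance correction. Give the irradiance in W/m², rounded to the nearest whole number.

1079 W/m²

Hour angle H = 15° × (11.75 − 12) = -3.75°.
cos θ_z = sin(47.8°) sin(9.9°) + cos(47.8°) cos(9.9°) cos(-3.75°) = 0.1274 + 0.6603 = 0.7877.
Top-of-atmosphere irradiance = S₀ cos θ_z = 1370 × 0.7877 = 1079.15 W/m².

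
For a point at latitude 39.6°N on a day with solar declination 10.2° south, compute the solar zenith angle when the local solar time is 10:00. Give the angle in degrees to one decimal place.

57.1°

Hour angle H = 15° × (10 − 12) = -30.00°.
With φ = 39.6°, δ = -10.2°, H = -30.00°: sin φ sin δ = -0.1129, cos φ cos δ cos H = 0.6567, so cos θ_z = 0.5438.
θ_z = arccos(0.5438) = 57.06°.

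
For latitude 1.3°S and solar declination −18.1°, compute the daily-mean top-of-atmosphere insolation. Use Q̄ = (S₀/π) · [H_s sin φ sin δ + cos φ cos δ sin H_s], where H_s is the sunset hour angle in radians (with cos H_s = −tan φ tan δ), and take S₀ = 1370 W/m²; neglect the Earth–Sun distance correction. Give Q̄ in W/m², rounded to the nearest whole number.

419 W/m²

−tan φ tan δ = −(-0.0227)(-0.3269) = -0.0074; H_s = arccos(-0.0074) = 90.42°. In radians, H_s = 1.5781.
H_s sin φ sin δ = 1.5781 × -0.0227 × -0.3107 = 0.0111.
cos φ cos δ sin H_s = 0.9997 × 0.9505 × 1.0000 = 0.9502.
Q̄ = (1370/π) × (0.0111 + 0.9502) = 436.08 × 0.9613 = 419.20 W/m².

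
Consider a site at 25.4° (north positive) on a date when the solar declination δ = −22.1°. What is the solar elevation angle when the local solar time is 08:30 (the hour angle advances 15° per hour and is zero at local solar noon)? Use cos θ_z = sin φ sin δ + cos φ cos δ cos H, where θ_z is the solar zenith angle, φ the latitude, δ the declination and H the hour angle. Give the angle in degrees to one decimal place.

20.4°

Hour angle H = 15° × (8.5 − 12) = -52.50°.
cos θ_z = sin φ sin δ + cos φ cos δ cos H = (0.4289)(-0.3762) + (0.9033)(0.9265)(0.6088) = 0.3482.
θ_z = arccos(0.3482) = 69.62°, so the elevation is 90° − 69.62° = 20.38°.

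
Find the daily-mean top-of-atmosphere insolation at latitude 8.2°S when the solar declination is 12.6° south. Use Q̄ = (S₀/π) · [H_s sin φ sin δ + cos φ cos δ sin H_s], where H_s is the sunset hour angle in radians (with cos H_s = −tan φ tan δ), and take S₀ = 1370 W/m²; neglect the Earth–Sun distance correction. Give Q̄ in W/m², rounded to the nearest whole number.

443 W/m²

cos H_s = −tan(-8.2°) · tan(-12.6°) = -0.0322, so H_s = arccos(-0.0322) = 91.85°. In radians, H_s = 1.6031.
H_s sin φ sin δ = 1.6031 × -0.1426 × -0.2181 = 0.0499.
cos φ cos δ sin H_s = 0.9898 × 0.9759 × 0.9995 = 0.9655.
Q̄ = (1370/π) × (0.0499 + 0.9655) = 436.08 × 1.0154 = 442.80 W/m².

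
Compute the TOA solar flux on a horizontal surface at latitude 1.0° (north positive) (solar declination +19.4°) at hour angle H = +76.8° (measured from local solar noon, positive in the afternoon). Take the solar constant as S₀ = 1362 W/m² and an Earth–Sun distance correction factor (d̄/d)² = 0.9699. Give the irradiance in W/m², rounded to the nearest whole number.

With φ = 1.0°, δ = 19.4°, H = 76.80°: sin φ sin δ = 0.0058, cos φ cos δ cos H = 0.2154, so cos θ_z = 0.2212.
Top-of-atmosphere irradiance = S₀ (d̄/d)² cos θ_z = 1362 × 0.9699 × 0.2212 = 292.21 W/m².

292 W/m²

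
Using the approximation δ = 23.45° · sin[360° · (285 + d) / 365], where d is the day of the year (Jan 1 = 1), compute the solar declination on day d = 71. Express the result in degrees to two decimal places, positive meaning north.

360 × (285 + 71) / 365 = 351.123°; sin(351.123°) = -0.1543.
δ = 23.45 × -0.1543 = -3.618° ≈ -3.62°.

-3.62°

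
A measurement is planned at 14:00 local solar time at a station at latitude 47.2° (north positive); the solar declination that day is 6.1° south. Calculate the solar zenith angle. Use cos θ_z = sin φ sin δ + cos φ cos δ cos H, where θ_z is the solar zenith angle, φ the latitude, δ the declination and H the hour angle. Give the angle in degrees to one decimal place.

Hour angle H = 15° × (14 − 12) = 30.00°.
cos θ_z = sin(47.2°) sin(-6.1°) + cos(47.2°) cos(-6.1°) cos(30.00°) = -0.0780 + 0.5851 = 0.5071.
θ_z = arccos(0.5071) = 59.53°.

59.5°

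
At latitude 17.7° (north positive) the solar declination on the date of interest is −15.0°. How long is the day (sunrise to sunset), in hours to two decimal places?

The sunset hour angle satisfies cos H_s = −tan φ tan δ = 0.0855, giving H_s = 85.10°.
Day length = 2 H_s / 15° h⁻¹ = 170.20° / 15 = 11.347 h.

11.35 hours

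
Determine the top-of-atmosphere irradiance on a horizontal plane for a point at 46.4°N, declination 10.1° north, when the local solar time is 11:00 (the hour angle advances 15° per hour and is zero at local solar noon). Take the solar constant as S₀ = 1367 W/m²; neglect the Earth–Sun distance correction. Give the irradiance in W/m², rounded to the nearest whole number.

Hour angle H = 15° × (11 − 12) = -15.00°.
cos θ_z = sin(46.4°) sin(10.1°) + cos(46.4°) cos(10.1°) cos(-15.00°) = 0.1270 + 0.6558 = 0.7828.
Top-of-atmosphere irradiance = S₀ cos θ_z = 1367 × 0.7828 = 1070.09 W/m².

1070 W/m²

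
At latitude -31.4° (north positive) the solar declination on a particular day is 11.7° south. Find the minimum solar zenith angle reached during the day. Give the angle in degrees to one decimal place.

19.7°

At local solar noon the hour angle is zero, so the zenith angle is |φ − δ| = |-31.4° − (-11.7°)| = 19.7°.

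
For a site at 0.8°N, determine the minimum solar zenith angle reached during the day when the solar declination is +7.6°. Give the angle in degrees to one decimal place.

6.8°

At local solar noon the hour angle is zero, so the zenith angle is |φ − δ| = |0.8° − (7.6°)| = 6.8°.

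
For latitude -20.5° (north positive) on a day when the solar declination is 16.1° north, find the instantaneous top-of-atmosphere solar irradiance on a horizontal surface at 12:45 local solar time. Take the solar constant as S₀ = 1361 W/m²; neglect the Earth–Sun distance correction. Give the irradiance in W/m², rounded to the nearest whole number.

Hour angle H = 15° × (12.75 − 12) = 11.25°.
cos θ_z = sin(-20.5°) sin(16.1°) + cos(-20.5°) cos(16.1°) cos(11.25°) = -0.0971 + 0.8826 = 0.7855.
Top-of-atmosphere irradiance = S₀ cos θ_z = 1361 × 0.7855 = 1069.07 W/m².

1069 W/m²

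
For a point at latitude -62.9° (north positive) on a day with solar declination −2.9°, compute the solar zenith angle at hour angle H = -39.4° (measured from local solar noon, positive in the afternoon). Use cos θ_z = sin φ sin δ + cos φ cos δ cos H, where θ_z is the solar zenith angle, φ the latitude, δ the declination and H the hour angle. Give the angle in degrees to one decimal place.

With φ = -62.9°, δ = -2.9°, H = -39.40°: sin φ sin δ = 0.0450, cos φ cos δ cos H = 0.3516, so cos θ_z = 0.3966.
θ_z = arccos(0.3966) = 66.63°.

66.6°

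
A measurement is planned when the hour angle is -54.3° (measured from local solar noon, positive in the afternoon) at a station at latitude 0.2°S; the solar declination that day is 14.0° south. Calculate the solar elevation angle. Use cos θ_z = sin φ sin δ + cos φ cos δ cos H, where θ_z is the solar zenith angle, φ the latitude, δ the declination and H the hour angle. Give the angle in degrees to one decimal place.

With φ = -0.2°, δ = -14.0°, H = -54.30°: sin φ sin δ = 0.0008, cos φ cos δ cos H = 0.5662, so cos θ_z = 0.5670.
θ_z = arccos(0.5670) = 55.46°, so the elevation is 90° − 55.46° = 34.54°.

34.5°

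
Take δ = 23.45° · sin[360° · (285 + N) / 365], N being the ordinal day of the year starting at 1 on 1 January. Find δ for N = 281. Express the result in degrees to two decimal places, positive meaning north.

360 × (285 + 281) / 365 = 558.247°; sin(558.247°) = -0.3131.
δ = 23.45 × -0.3131 = -7.342° ≈ -7.34°.

-7.34°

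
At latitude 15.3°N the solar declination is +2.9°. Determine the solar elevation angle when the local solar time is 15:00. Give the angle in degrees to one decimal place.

44.0°

Hour angle H = 15° × (15 − 12) = 45.00°.
cos θ_z = sin(15.3°) sin(2.9°) + cos(15.3°) cos(2.9°) cos(45.00°) = 0.0134 + 0.6812 = 0.6946.
θ_z = arccos(0.6946) = 46.00°, so the elevation is 90° − 46.00° = 44.00°.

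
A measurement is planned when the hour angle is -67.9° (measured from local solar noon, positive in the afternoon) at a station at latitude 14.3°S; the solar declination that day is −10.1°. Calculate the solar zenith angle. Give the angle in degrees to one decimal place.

66.3°

With φ = -14.3°, δ = -10.1°, H = -67.90°: sin φ sin δ = 0.0433, cos φ cos δ cos H = 0.3589, so cos θ_z = 0.4022.
θ_z = arccos(0.4022) = 66.28°.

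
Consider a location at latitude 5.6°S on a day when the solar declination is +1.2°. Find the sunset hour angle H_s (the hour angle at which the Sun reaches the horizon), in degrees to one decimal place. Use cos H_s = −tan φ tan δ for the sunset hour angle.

89.9°

−tan φ tan δ = −(-0.0981)(0.0209) = 0.0021; H_s = arccos(0.0021) = 89.88°.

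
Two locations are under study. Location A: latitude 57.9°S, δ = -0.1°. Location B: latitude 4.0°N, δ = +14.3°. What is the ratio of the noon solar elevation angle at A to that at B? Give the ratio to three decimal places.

A: 90° − |-57.9 − (-0.1)| = 32.20°.
B: 90° − |4.0 − (14.3)| = 79.70°.
Ratio A/B = 32.2000 / 79.7000 = 0.4040.

0.404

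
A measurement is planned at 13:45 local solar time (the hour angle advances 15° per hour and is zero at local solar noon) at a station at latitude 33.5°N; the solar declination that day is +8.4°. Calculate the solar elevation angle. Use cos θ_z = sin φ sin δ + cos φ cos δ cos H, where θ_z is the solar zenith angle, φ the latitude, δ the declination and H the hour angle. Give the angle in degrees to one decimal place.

55.1°

Hour angle H = 15° × (13.75 − 12) = 26.25°.
With φ = 33.5°, δ = 8.4°, H = 26.25°: sin φ sin δ = 0.0806, cos φ cos δ cos H = 0.7399, so cos θ_z = 0.8205.
θ_z = arccos(0.8205) = 34.87°, so the elevation is 90° − 34.87° = 55.13°.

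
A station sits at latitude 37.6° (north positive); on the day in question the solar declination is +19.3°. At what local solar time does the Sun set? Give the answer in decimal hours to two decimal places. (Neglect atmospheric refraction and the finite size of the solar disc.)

cos H_s = −tan(37.6°) · tan(19.3°) = -0.2697, so H_s = arccos(-0.2697) = 105.65°.
Sunset is at 12 + H_s/15 = 12 + 7.043 = 19.043 h local solar time.

19.04 h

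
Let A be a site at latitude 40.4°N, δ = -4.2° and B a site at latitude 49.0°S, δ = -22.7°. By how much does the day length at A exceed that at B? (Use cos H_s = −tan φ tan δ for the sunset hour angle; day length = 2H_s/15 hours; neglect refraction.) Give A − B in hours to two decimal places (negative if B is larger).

A: H_s = arccos(−tan 40.4° · tan -4.2°) = 86.42°, so 2H_s/15 = 11.5227 h.
B: H_s = arccos(−tan -49.0° · tan -22.7°) = 118.76°, so 2H_s/15 = 15.8347 h.
A − B = 11.5227 − 15.8347 = -4.3120 h.

-4.31 h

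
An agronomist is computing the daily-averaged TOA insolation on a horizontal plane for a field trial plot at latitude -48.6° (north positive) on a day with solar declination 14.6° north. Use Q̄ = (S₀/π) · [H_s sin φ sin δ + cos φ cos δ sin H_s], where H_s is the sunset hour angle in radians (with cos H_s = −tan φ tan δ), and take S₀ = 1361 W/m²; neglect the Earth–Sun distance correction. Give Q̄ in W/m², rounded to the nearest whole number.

cos H_s = −tan(-48.6°) · tan(14.6°) = 0.2955, so H_s = arccos(0.2955) = 72.81°. In radians, H_s = 1.2708.
H_s sin φ sin δ = 1.2708 × -0.7501 × 0.2521 = -0.2403.
cos φ cos δ sin H_s = 0.6613 × 0.9677 × 0.9553 = 0.6113.
Q̄ = (1361/π) × (-0.2403 + 0.6113) = 433.22 × 0.3710 = 160.72 W/m².

161 W/m²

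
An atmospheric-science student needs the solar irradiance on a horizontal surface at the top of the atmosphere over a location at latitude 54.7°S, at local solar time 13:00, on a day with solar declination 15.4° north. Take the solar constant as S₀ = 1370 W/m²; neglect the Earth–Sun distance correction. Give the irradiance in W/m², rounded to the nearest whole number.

440 W/m²

Hour angle H = 15° × (13 − 12) = 15.00°.
cos θ_z = sin φ sin δ + cos φ cos δ cos H = (-0.8161)(0.2656) + (0.5779)(0.9641)(0.9659) = 0.3214.
Top-of-atmosphere irradiance = S₀ cos θ_z = 1370 × 0.3214 = 440.32 W/m².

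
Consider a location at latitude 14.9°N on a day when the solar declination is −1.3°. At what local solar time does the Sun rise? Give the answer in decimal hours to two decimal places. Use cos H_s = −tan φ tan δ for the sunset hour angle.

cos H_s = −tan(14.9°) · tan(-1.3°) = 0.0060, so H_s = arccos(0.0060) = 89.66°.
Sunrise is at 12 − H_s/15 = 12 − 5.977 = 6.023 h local solar time.

6.02 h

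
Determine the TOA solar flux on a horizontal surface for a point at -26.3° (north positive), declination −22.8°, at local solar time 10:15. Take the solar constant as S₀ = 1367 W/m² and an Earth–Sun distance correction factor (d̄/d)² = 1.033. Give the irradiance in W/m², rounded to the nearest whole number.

Hour angle H = 15° × (10.25 − 12) = -26.25°.
cos θ_z = sin(-26.3°) sin(-22.8°) + cos(-26.3°) cos(-22.8°) cos(-26.25°) = 0.1717 + 0.7412 = 0.9129.
Top-of-atmosphere irradiance = S₀ (d̄/d)² cos θ_z = 1367 × 1.033 × 0.9129 = 1289.12 W/m².

1289 W/m²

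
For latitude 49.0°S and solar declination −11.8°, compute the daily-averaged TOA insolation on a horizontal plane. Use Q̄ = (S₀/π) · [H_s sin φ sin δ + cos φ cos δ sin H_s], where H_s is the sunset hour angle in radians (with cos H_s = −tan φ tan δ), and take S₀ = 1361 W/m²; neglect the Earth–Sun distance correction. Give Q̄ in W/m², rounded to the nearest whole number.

−tan φ tan δ = −(-1.1504)(-0.2089) = -0.2403; H_s = arccos(-0.2403) = 103.90°. In radians, H_s = 1.8134.
H_s sin φ sin δ = 1.8134 × -0.7547 × -0.2045 = 0.2799.
cos φ cos δ sin H_s = 0.6561 × 0.9789 × 0.9707 = 0.6234.
Q̄ = (1361/π) × (0.2799 + 0.6234) = 433.22 × 0.9033 = 391.33 W/m².

391 W/m²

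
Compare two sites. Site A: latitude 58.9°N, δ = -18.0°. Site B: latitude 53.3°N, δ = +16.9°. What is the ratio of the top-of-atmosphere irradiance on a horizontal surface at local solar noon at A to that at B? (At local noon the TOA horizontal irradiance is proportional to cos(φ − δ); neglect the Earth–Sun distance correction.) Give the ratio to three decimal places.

A: cos θ_z = cos(58.9° − (-18.0°)) = 0.2267.
B: cos θ_z = cos(53.3° − (16.9°)) = 0.8049.
Ratio A/B = 0.2267 / 0.8049 = 0.2816.

0.282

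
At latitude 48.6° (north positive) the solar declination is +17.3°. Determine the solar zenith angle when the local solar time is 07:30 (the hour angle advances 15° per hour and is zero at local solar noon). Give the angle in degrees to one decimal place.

Hour angle H = 15° × (7.5 − 12) = -67.50°.
cos θ_z = sin φ sin δ + cos φ cos δ cos H = (0.7501)(0.2974) + (0.6613)(0.9548)(0.3827) = 0.4647.
θ_z = arccos(0.4647) = 62.31°.

62.3°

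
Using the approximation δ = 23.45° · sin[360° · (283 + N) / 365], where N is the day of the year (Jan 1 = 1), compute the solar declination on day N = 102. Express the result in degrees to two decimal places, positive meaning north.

360 × (283 + 102) / 365 = 379.726°; sin(379.726°) = 0.3375.
δ = 23.45 × 0.3375 = 7.914° ≈ +7.91°.

+7.91°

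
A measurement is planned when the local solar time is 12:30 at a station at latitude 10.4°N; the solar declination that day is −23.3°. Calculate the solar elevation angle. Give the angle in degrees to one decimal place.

55.5°

Hour angle H = 15° × (12.5 − 12) = 7.50°.
With φ = 10.4°, δ = -23.3°, H = 7.50°: sin φ sin δ = -0.0714, cos φ cos δ cos H = 0.8956, so cos θ_z = 0.8242.
θ_z = arccos(0.8242) = 34.49°, so the elevation is 90° − 34.49° = 55.51°.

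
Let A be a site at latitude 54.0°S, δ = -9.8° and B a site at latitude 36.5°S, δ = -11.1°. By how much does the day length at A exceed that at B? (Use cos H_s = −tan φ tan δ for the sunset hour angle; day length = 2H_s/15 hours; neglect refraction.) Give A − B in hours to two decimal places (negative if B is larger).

A: H_s = arccos(−tan -54.0° · tan -9.8°) = 103.75°, so 2H_s/15 = 13.8333 h.
B: H_s = arccos(−tan -36.5° · tan -11.1°) = 98.35°, so 2H_s/15 = 13.1133 h.
A − B = 13.8333 − 13.1133 = 0.7200 h.

+0.72 h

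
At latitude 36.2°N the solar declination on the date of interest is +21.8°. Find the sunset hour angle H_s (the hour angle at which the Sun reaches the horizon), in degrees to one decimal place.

cos H_s = −tan(36.2°) · tan(21.8°) = -0.2927, so H_s = arccos(-0.2927) = 107.02°.

107.0°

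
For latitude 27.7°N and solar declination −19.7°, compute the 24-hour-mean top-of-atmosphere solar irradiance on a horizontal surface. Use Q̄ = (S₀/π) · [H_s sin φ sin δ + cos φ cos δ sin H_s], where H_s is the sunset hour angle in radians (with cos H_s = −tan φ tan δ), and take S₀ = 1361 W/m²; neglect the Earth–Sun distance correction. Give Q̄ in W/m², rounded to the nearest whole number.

261 W/m²

−tan φ tan δ = −(0.5250)(-0.3581) = 0.1880; H_s = arccos(0.1880) = 79.16°. In radians, H_s = 1.3816.
H_s sin φ sin δ = 1.3816 × 0.4648 × -0.3371 = -0.2165.
cos φ cos δ sin H_s = 0.8854 × 0.9415 × 0.9822 = 0.8188.
Q̄ = (1361/π) × (-0.2165 + 0.8188) = 433.22 × 0.6023 = 260.93 W/m².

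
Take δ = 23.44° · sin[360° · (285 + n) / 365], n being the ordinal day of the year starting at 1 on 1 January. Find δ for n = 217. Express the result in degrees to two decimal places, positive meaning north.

360 × (285 + 217) / 365 = 495.123°; sin(495.123°) = 0.7056.
δ = 23.44 × 0.7056 = 16.539° ≈ +16.54°.

+16.54°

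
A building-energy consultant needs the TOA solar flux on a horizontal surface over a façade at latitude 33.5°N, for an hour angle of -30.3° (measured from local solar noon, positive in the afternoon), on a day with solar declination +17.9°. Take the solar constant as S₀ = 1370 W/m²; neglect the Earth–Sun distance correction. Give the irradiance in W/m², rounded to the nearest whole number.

cos θ_z = sin φ sin δ + cos φ cos δ cos H = (0.5519)(0.3074) + (0.8339)(0.9516)(0.8634) = 0.8548.
Top-of-atmosphere irradiance = S₀ cos θ_z = 1370 × 0.8548 = 1171.08 W/m².

1171 W/m²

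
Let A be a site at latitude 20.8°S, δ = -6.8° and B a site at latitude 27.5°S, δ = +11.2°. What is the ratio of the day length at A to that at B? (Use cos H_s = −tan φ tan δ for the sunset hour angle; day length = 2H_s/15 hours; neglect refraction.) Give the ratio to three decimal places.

1.101

A: H_s = arccos(−tan -20.8° · tan -6.8°) = 92.60°, so 2H_s/15 = 12.3467 h.
B: H_s = arccos(−tan -27.5° · tan 11.2°) = 84.08°, so 2H_s/15 = 11.2107 h.
Ratio A/B = 12.3467 / 11.2107 = 1.1013.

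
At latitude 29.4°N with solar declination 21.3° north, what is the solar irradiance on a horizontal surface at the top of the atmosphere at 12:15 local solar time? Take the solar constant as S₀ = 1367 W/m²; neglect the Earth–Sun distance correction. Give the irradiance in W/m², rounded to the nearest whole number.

Hour angle H = 15° × (12.25 − 12) = 3.75°.
With φ = 29.4°, δ = 21.3°, H = 3.75°: sin φ sin δ = 0.1783, cos φ cos δ cos H = 0.8100, so cos θ_z = 0.9883.
Top-of-atmosphere irradiance = S₀ cos θ_z = 1367 × 0.9883 = 1351.01 W/m².

1351 W/m²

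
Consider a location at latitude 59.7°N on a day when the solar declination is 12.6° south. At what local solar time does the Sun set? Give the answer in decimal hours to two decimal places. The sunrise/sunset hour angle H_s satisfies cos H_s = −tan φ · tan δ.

16.50 h

cos H_s = −tan(59.7°) · tan(-12.6°) = 0.3825, so H_s = arccos(0.3825) = 67.51°.
Sunset is at 12 + H_s/15 = 12 + 4.501 = 16.501 h local solar time.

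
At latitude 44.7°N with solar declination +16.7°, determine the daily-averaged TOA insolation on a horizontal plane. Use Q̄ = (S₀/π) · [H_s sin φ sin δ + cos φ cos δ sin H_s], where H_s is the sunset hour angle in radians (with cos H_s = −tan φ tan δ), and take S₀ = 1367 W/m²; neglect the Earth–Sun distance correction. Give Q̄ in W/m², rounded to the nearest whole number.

cos H_s = −tan(44.7°) · tan(16.7°) = -0.2969, so H_s = arccos(-0.2969) = 107.27°. In radians, H_s = 1.8722.
H_s sin φ sin δ = 1.8722 × 0.7034 × 0.2874 = 0.3785.
cos φ cos δ sin H_s = 0.7108 × 0.9578 × 0.9549 = 0.6501.
Q̄ = (1367/π) × (0.3785 + 0.6501) = 435.13 × 1.0286 = 447.57 W/m².

448 W/m²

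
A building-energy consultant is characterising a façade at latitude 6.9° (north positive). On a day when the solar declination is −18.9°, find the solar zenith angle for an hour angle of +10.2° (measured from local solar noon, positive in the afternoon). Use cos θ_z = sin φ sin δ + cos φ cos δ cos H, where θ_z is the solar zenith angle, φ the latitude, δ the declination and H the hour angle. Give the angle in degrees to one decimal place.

With φ = 6.9°, δ = -18.9°, H = 10.20°: sin φ sin δ = -0.0389, cos φ cos δ cos H = 0.9244, so cos θ_z = 0.8855.
θ_z = arccos(0.8855) = 27.69°.

27.7°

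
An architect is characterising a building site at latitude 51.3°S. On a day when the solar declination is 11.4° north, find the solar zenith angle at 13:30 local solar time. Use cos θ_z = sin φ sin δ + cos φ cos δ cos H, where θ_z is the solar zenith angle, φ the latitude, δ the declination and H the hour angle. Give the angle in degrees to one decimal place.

Hour angle H = 15° × (13.5 − 12) = 22.50°.
cos θ_z = sin φ sin δ + cos φ cos δ cos H = (-0.7804)(0.1977) + (0.6252)(0.9803)(0.9239) = 0.4120.
θ_z = arccos(0.4120) = 65.67°.

65.7°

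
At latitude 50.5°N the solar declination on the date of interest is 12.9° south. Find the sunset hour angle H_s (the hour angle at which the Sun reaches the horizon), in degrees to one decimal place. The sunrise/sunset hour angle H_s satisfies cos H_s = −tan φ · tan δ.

73.9°

−tan φ tan δ = −(1.2131)(-0.2290) = 0.2778; H_s = arccos(0.2778) = 73.87°.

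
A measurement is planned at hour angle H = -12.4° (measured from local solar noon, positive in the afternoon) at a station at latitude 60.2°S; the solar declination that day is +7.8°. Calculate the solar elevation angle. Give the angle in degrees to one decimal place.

cos θ_z = sin φ sin δ + cos φ cos δ cos H = (-0.8678)(0.1357) + (0.4970)(0.9907)(0.9767) = 0.3631.
θ_z = arccos(0.3631) = 68.71°, so the elevation is 90° − 68.71° = 21.29°.

21.3°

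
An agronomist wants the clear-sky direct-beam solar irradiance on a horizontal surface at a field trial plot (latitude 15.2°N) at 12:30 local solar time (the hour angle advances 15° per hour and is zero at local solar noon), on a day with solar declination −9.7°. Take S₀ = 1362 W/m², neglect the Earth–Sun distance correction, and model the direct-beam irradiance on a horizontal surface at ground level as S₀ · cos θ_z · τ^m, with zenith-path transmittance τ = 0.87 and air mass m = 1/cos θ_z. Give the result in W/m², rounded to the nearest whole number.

Hour angle H = 15° × (12.5 − 12) = 7.50°.
cos θ_z = sin(15.2°) sin(-9.7°) + cos(15.2°) cos(-9.7°) cos(7.50°) = -0.0442 + 0.9431 = 0.8989.
Air mass m = 1/cos θ_z = 1/0.8989 = 1.112; τ^m = 0.87^1.112 = 0.8565.
Surface direct beam = 1362 × 0.8989 × 0.8565 = 1048.61 W/m².

1049 W/m²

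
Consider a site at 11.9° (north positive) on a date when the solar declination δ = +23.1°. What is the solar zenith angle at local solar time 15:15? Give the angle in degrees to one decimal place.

47.6°

Hour angle H = 15° × (15.25 − 12) = 48.75°.
cos θ_z = sin(11.9°) sin(23.1°) + cos(11.9°) cos(23.1°) cos(48.75°) = 0.0809 + 0.5934 = 0.6743.
θ_z = arccos(0.6743) = 47.60°.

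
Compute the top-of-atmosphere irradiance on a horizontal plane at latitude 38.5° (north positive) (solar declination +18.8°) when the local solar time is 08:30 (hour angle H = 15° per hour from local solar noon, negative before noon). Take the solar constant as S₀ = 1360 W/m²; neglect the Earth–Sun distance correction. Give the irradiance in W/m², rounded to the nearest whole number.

886 W/m²

Hour angle H = 15° × (8.5 − 12) = -52.50°.
With φ = 38.5°, δ = 18.8°, H = -52.50°: sin φ sin δ = 0.2006, cos φ cos δ cos H = 0.4510, so cos θ_z = 0.6516.
Top-of-atmosphere irradiance = S₀ cos θ_z = 1360 × 0.6516 = 886.18 W/m².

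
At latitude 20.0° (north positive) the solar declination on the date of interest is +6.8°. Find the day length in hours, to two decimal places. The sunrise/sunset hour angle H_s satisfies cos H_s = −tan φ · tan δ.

12.33 hours

−tan φ tan δ = −(0.3640)(0.1192) = -0.0434; H_s = arccos(-0.0434) = 92.49°.
Day length = 2 H_s / 15° h⁻¹ = 184.98° / 15 = 12.332 h.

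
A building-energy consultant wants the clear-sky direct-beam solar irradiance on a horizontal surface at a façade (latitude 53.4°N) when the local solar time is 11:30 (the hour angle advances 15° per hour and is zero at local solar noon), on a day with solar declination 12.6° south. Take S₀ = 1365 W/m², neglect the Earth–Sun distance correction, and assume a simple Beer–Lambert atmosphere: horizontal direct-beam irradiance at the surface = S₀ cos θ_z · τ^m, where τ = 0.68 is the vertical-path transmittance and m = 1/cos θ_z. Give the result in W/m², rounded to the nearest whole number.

210 W/m²

Hour angle H = 15° × (11.5 − 12) = -7.50°.
With φ = 53.4°, δ = -12.6°, H = -7.50°: sin φ sin δ = -0.1751, cos φ cos δ cos H = 0.5769, so cos θ_z = 0.4018.
Air mass m = 1/cos θ_z = 1/0.4018 = 2.489; τ^m = 0.68^2.489 = 0.3829.
Surface direct beam = 1365 × 0.4018 × 0.3829 = 210.00 W/m².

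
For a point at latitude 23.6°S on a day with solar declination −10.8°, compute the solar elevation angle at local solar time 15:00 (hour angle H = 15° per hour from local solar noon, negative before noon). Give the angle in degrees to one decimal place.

45.4°

Hour angle H = 15° × (15 − 12) = 45.00°.
cos θ_z = sin(-23.6°) sin(-10.8°) + cos(-23.6°) cos(-10.8°) cos(45.00°) = 0.0750 + 0.6365 = 0.7115.
θ_z = arccos(0.7115) = 44.64°, so the elevation is 90° − 44.64° = 45.36°.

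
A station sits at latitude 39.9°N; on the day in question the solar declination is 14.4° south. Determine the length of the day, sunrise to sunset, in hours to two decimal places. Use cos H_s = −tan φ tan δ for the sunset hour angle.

cos H_s = −tan(39.9°) · tan(-14.4°) = 0.2147, so H_s = arccos(0.2147) = 77.60°.
Day length = 2 H_s / 15° h⁻¹ = 155.20° / 15 = 10.347 h.

10.35 hours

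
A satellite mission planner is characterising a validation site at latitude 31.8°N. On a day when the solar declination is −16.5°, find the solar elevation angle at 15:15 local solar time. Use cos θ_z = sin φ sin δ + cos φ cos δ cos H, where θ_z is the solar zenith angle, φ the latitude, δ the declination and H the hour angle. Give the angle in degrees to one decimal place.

Hour angle H = 15° × (15.25 − 12) = 48.75°.
cos θ_z = sin φ sin δ + cos φ cos δ cos H = (0.5270)(-0.2840) + (0.8499)(0.9588)(0.6593) = 0.3876.
θ_z = arccos(0.3876) = 67.19°, so the elevation is 90° − 67.19° = 22.81°.

22.8°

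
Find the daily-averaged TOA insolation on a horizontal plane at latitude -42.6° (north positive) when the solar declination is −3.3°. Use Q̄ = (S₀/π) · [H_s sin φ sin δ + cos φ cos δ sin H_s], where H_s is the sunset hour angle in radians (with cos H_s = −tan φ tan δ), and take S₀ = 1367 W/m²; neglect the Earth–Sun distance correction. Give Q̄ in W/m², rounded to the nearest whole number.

−tan φ tan δ = −(-0.9195)(-0.0577) = -0.0531; H_s = arccos(-0.0531) = 93.04°. In radians, H_s = 1.6239.
H_s sin φ sin δ = 1.6239 × -0.6769 × -0.0576 = 0.0633.
cos φ cos δ sin H_s = 0.7361 × 0.9983 × 0.9986 = 0.7338.
Q̄ = (1367/π) × (0.0633 + 0.7338) = 435.13 × 0.7971 = 346.84 W/m².

347 W/m²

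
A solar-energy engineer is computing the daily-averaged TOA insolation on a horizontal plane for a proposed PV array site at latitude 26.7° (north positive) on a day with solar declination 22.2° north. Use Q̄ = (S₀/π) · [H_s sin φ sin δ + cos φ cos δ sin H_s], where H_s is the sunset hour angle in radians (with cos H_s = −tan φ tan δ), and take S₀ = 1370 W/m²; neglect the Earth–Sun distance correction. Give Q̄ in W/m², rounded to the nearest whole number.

485 W/m²

cos H_s = −tan(26.7°) · tan(22.2°) = -0.2052, so H_s = arccos(-0.2052) = 101.84°. In radians, H_s = 1.7774.
H_s sin φ sin δ = 1.7774 × 0.4493 × 0.3778 = 0.3017.
cos φ cos δ sin H_s = 0.8934 × 0.9259 × 0.9787 = 0.8096.
Q̄ = (1370/π) × (0.3017 + 0.8096) = 436.08 × 1.1113 = 484.62 W/m².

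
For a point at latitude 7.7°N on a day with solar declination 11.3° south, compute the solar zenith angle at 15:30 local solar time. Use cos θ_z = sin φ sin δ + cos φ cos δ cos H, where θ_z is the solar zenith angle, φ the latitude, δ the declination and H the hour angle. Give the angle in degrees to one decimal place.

55.6°

Hour angle H = 15° × (15.5 − 12) = 52.50°.
With φ = 7.7°, δ = -11.3°, H = 52.50°: sin φ sin δ = -0.0263, cos φ cos δ cos H = 0.5916, so cos θ_z = 0.5653.
θ_z = arccos(0.5653) = 55.58°.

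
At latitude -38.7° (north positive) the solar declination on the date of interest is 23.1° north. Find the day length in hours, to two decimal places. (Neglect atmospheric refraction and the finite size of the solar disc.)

9.34 hours

The sunset hour angle satisfies cos H_s = −tan φ tan δ = 0.3417, giving H_s = 70.02°.
Day length = 2 H_s / 15° h⁻¹ = 140.04° / 15 = 9.336 h.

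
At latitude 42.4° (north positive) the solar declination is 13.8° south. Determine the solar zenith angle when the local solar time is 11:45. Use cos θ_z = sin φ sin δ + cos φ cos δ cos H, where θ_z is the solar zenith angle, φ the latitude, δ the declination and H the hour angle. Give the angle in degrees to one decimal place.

56.3°

Hour angle H = 15° × (11.75 − 12) = -3.75°.
cos θ_z = sin(42.4°) sin(-13.8°) + cos(42.4°) cos(-13.8°) cos(-3.75°) = -0.1608 + 0.7156 = 0.5548.
θ_z = arccos(0.5548) = 56.30°.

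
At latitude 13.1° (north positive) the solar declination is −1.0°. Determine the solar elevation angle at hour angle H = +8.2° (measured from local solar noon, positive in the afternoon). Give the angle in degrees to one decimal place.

73.7°

cos θ_z = sin(13.1°) sin(-1.0°) + cos(13.1°) cos(-1.0°) cos(8.20°) = -0.0040 + 0.9639 = 0.9599.
θ_z = arccos(0.9599) = 16.28°, so the elevation is 90° − 16.28° = 73.72°.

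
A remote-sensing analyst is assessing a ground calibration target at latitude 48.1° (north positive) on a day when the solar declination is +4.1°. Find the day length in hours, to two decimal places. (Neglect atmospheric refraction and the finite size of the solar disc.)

cos H_s = −tan(48.1°) · tan(4.1°) = -0.0799, so H_s = arccos(-0.0799) = 94.58°.
Day length = 2 H_s / 15° h⁻¹ = 189.16° / 15 = 12.611 h.

12.61 hours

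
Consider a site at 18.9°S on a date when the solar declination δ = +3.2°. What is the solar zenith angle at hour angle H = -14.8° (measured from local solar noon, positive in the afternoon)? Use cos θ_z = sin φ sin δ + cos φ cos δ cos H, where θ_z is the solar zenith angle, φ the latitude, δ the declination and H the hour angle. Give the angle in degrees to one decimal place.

cos θ_z = sin φ sin δ + cos φ cos δ cos H = (-0.3239)(0.0558) + (0.9461)(0.9984)(0.9668) = 0.8952.
θ_z = arccos(0.8952) = 26.47°.

26.5°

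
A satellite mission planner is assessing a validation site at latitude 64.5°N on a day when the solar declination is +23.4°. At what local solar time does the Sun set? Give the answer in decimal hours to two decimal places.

cos H_s = −tan(64.5°) · tan(23.4°) = -0.9073, so H_s = arccos(-0.9073) = 155.13°.
Sunset is at 12 + H_s/15 = 12 + 10.342 = 22.342 h local solar time.

22.34 h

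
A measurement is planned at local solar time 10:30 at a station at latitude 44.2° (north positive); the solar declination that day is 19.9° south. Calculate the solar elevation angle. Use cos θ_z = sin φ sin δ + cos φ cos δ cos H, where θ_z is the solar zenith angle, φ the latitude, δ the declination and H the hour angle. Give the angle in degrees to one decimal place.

22.7°

Hour angle H = 15° × (10.5 − 12) = -22.50°.
cos θ_z = sin φ sin δ + cos φ cos δ cos H = (0.6972)(-0.3404) + (0.7169)(0.9403)(0.9239) = 0.3855.
θ_z = arccos(0.3855) = 67.33°, so the elevation is 90° − 67.33° = 22.67°.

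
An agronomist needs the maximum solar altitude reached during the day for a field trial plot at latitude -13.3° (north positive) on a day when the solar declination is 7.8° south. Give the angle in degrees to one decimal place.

84.5°

At local solar noon the hour angle is zero, so the elevation is 90° − |φ − δ| = 90° − |-13.3° − (-7.8°)| = 90° − 5.5° = 84.5°.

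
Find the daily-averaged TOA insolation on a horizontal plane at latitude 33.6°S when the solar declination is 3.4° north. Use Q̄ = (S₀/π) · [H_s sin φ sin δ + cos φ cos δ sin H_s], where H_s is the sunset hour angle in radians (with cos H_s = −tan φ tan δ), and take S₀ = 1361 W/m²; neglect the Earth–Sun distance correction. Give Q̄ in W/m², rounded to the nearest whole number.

−tan φ tan δ = −(-0.6644)(0.0594) = 0.0395; H_s = arccos(0.0395) = 87.74°. In radians, H_s = 1.5314.
H_s sin φ sin δ = 1.5314 × -0.5534 × 0.0593 = -0.0503.
cos φ cos δ sin H_s = 0.8329 × 0.9982 × 0.9992 = 0.8307.
Q̄ = (1361/π) × (-0.0503 + 0.8307) = 433.22 × 0.7804 = 338.08 W/m².

338 W/m²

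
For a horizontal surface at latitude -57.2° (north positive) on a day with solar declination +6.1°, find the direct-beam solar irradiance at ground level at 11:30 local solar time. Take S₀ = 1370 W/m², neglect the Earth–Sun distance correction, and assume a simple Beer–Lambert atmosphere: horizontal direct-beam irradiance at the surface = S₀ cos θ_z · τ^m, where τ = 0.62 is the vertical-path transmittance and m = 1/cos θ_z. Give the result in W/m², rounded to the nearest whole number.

208 W/m²

Hour angle H = 15° × (11.5 − 12) = -7.50°.
cos θ_z = sin(-57.2°) sin(6.1°) + cos(-57.2°) cos(6.1°) cos(-7.50°) = -0.0893 + 0.5340 = 0.4447.
Air mass m = 1/cos θ_z = 1/0.4447 = 2.249; τ^m = 0.62^2.249 = 0.3413.
Surface direct beam = 1370 × 0.4447 × 0.3413 = 207.93 W/m².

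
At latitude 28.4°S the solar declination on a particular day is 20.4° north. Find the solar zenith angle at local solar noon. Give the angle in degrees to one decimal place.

48.8°

At local solar noon the hour angle is zero, so the zenith angle is |φ − δ| = |-28.4° − (20.4°)| = 48.8°.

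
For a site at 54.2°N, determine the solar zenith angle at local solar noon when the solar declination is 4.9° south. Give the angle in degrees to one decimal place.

59.1°

At local solar noon the hour angle is zero, so the zenith angle is |φ − δ| = |54.2° − (-4.9°)| = 59.1°.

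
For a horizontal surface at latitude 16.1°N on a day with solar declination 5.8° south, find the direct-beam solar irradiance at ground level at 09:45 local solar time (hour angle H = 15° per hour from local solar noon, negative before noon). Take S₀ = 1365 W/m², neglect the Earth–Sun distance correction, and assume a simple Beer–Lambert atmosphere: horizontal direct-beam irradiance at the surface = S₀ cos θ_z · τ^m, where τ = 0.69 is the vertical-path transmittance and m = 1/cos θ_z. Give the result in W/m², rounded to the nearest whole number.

Hour angle H = 15° × (9.75 − 12) = -33.75°.
cos θ_z = sin φ sin δ + cos φ cos δ cos H = (0.2773)(-0.1011) + (0.9608)(0.9949)(0.8315) = 0.7668.
Air mass m = 1/cos θ_z = 1/0.7668 = 1.304; τ^m = 0.69^1.304 = 0.6164.
Surface direct beam = 1365 × 0.7668 × 0.6164 = 645.17 W/m².

645 W/m²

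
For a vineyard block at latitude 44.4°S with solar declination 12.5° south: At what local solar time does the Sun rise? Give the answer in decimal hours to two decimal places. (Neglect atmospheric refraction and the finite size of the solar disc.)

5.16 h

cos H_s = −tan(-44.4°) · tan(-12.5°) = -0.2171, so H_s = arccos(-0.2171) = 102.54°.
Sunrise is at 12 − H_s/15 = 12 − 6.836 = 5.164 h local solar time.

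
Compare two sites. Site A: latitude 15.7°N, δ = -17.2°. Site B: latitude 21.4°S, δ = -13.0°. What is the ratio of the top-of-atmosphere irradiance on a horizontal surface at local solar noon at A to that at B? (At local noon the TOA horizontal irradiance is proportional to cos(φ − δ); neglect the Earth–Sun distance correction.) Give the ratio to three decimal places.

A: cos θ_z = cos(15.7° − (-17.2°)) = 0.8396.
B: cos θ_z = cos(-21.4° − (-13.0°)) = 0.9893.
Ratio A/B = 0.8396 / 0.9893 = 0.8487.

0.849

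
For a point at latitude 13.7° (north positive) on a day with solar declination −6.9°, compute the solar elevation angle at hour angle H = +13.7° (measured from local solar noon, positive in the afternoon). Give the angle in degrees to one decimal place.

65.3°

cos θ_z = sin(13.7°) sin(-6.9°) + cos(13.7°) cos(-6.9°) cos(13.70°) = -0.0285 + 0.9371 = 0.9086.
θ_z = arccos(0.9086) = 24.69°, so the elevation is 90° − 24.69° = 65.31°.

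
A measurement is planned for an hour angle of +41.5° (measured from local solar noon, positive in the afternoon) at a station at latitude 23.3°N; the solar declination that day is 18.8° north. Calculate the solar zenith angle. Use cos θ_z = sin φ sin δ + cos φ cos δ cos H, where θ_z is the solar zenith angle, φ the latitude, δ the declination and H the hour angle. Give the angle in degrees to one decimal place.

cos θ_z = sin(23.3°) sin(18.8°) + cos(23.3°) cos(18.8°) cos(41.50°) = 0.1275 + 0.6512 = 0.7787.
θ_z = arccos(0.7787) = 38.86°.

38.9°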